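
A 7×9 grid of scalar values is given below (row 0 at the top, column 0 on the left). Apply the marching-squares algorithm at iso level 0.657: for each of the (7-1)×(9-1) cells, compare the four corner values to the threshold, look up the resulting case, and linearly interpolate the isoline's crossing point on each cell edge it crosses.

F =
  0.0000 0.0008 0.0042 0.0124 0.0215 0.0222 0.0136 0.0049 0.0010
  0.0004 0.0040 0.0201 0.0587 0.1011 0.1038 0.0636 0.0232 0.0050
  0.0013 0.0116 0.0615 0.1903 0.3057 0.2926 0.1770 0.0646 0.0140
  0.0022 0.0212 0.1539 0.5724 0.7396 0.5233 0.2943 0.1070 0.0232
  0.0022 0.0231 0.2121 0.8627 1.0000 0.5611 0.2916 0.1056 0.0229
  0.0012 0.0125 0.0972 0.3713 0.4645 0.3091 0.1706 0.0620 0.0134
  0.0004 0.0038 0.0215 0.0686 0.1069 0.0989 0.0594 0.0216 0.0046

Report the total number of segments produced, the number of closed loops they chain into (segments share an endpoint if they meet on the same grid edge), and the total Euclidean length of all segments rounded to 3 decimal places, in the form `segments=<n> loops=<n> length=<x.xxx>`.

cell (2,3): code 0100 → (2.810,4.000)–(3.000,3.506)
cell (2,4): code 1000 → (3.000,4.382)–(2.810,4.000)
cell (3,2): code 0100 → (3.291,3.000)–(4.000,2.684)
cell (3,3): code 1110 → (3.000,3.506)–(3.291,3.000)
cell (3,4): code 1001 → (4.000,4.781)–(3.000,4.382)
cell (4,2): code 0010 → (4.000,2.684)–(4.419,3.000)
cell (4,3): code 0011 → (4.419,3.000)–(4.641,4.000)
cell (4,4): code 0001 → (4.641,4.000)–(4.000,4.781)
total: 8 segments, chained into 1 closed loop(s), length Σ = 5.952201

segments=8 loops=1 length=5.952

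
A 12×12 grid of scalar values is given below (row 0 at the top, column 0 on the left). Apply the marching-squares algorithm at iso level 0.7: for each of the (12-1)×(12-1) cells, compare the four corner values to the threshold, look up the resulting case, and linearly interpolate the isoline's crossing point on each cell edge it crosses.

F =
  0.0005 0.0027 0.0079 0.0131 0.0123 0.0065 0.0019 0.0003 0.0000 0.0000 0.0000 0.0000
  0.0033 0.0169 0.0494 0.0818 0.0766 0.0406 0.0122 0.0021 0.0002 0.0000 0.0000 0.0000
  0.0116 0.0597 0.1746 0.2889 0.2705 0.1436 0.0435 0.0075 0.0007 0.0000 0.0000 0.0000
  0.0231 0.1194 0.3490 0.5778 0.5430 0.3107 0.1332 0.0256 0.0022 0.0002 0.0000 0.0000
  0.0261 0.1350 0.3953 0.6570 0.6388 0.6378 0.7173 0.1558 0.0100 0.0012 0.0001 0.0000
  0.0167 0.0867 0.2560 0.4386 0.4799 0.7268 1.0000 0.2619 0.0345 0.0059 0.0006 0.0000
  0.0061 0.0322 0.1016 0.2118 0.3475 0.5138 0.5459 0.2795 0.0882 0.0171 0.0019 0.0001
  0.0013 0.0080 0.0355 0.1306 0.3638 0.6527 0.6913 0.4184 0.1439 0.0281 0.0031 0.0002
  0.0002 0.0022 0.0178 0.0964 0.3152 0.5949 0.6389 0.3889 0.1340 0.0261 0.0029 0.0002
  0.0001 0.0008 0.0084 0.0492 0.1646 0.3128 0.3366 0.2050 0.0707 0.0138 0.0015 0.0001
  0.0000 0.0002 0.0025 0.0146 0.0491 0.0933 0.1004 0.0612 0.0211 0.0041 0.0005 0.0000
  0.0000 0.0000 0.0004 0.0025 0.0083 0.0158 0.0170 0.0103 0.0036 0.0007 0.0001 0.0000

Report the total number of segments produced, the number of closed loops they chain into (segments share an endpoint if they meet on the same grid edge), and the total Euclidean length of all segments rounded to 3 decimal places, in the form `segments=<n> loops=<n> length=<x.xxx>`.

cell (3,5): code 0100 → (3.970,6.000)–(4.000,5.782)
cell (3,6): code 1000 → (4.000,6.031)–(3.970,6.000)
cell (4,4): code 0100 → (4.699,5.000)–(5.000,4.891)
cell (4,5): code 1110 → (4.000,5.782)–(4.699,5.000)
cell (4,6): code 1001 → (5.000,6.406)–(4.000,6.031)
cell (5,4): code 0010 → (5.000,4.891)–(5.126,5.000)
cell (5,5): code 0011 → (5.126,5.000)–(5.661,6.000)
cell (5,6): code 0001 → (5.661,6.000)–(5.000,6.406)
total: 8 segments, chained into 1 closed loop(s), length Σ = 4.775620

segments=8 loops=1 length=4.776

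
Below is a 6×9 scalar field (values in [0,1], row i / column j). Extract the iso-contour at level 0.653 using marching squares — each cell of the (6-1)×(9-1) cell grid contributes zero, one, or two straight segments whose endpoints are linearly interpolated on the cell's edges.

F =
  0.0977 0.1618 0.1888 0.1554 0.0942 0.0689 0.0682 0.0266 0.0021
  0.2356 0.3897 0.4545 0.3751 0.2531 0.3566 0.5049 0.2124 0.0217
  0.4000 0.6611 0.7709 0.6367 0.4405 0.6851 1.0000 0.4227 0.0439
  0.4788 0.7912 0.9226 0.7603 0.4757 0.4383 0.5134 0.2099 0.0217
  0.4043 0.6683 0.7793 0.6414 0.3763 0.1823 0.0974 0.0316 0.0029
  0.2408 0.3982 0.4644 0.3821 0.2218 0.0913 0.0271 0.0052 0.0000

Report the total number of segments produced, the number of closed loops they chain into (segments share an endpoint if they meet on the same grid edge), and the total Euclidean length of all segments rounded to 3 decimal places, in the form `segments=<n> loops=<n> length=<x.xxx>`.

segments=18 loops=2 length=13.108

cell (1,0): code 0100 → (1.970,1.000)–(2.000,0.969)
cell (1,1): code 1100 → (1.627,2.000)–(1.970,1.000)
cell (1,2): code 1000 → (2.000,2.879)–(1.627,2.000)
cell (1,4): code 0100 → (1.902,5.000)–(2.000,4.869)
cell (1,5): code 1100 → (1.299,6.000)–(1.902,5.000)
cell (1,6): code 1000 → (2.000,6.601)–(1.299,6.000)
cell (2,0): code 0110 → (2.000,0.969)–(3.000,0.558)
cell (2,2): code 1101 → (2.132,3.000)–(2.000,2.879)
cell (2,3): code 1000 → (3.000,3.377)–(2.132,3.000)
cell (2,4): code 0010 → (2.000,4.869)–(2.130,5.000)
cell (2,5): code 0011 → (2.130,5.000)–(2.713,6.000)
cell (2,6): code 0001 → (2.713,6.000)–(2.000,6.601)
cell (3,0): code 0110 → (3.000,0.558)–(4.000,0.942)
cell (3,2): code 1011 → (4.000,2.916)–(3.902,3.000)
cell (3,3): code 0001 → (3.902,3.000)–(3.000,3.377)
cell (4,0): code 0010 → (4.000,0.942)–(4.057,1.000)
cell (4,1): code 0011 → (4.057,1.000)–(4.401,2.000)
cell (4,2): code 0001 → (4.401,2.000)–(4.000,2.916)
total: 18 segments, chained into 2 closed loop(s), length Σ = 13.107969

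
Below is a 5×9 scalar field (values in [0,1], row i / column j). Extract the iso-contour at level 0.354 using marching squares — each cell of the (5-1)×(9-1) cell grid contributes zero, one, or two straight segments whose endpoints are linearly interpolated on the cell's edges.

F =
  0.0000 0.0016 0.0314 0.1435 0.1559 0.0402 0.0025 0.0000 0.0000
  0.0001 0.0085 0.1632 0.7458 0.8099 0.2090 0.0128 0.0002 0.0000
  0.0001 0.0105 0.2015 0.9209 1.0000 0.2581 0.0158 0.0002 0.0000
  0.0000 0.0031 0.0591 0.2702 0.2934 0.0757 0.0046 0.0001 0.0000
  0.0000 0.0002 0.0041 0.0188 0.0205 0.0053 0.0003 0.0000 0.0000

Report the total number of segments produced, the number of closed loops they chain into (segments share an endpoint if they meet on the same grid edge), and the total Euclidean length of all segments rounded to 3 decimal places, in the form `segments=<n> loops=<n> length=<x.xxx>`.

cell (0,2): code 0100 → (0.349,3.000)–(1.000,2.327)
cell (0,3): code 1100 → (0.303,4.000)–(0.349,3.000)
cell (0,4): code 1000 → (1.000,4.759)–(0.303,4.000)
cell (1,2): code 0110 → (1.000,2.327)–(2.000,2.212)
cell (1,4): code 1001 → (2.000,4.871)–(1.000,4.759)
cell (2,2): code 0010 → (2.000,2.212)–(2.871,3.000)
cell (2,3): code 0011 → (2.871,3.000)–(2.914,4.000)
cell (2,4): code 0001 → (2.914,4.000)–(2.000,4.871)
total: 8 segments, chained into 1 closed loop(s), length Σ = 8.418146

segments=8 loops=1 length=8.418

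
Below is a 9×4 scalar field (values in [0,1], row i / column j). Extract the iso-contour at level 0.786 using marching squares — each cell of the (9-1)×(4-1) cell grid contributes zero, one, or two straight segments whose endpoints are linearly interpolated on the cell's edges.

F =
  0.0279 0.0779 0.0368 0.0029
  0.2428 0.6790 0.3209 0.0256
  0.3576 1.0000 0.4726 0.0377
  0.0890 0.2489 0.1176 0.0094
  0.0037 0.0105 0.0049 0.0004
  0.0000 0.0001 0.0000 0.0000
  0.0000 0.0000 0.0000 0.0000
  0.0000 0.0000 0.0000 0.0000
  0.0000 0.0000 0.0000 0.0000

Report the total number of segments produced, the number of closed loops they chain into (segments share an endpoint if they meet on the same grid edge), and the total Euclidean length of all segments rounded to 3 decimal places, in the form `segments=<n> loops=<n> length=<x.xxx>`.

cell (1,0): code 0100 → (1.333,1.000)–(2.000,0.667)
cell (1,1): code 1000 → (2.000,1.406)–(1.333,1.000)
cell (2,0): code 0010 → (2.000,0.667)–(2.285,1.000)
cell (2,1): code 0001 → (2.285,1.000)–(2.000,1.406)
total: 4 segments, chained into 1 closed loop(s), length Σ = 2.459857

segments=4 loops=1 length=2.460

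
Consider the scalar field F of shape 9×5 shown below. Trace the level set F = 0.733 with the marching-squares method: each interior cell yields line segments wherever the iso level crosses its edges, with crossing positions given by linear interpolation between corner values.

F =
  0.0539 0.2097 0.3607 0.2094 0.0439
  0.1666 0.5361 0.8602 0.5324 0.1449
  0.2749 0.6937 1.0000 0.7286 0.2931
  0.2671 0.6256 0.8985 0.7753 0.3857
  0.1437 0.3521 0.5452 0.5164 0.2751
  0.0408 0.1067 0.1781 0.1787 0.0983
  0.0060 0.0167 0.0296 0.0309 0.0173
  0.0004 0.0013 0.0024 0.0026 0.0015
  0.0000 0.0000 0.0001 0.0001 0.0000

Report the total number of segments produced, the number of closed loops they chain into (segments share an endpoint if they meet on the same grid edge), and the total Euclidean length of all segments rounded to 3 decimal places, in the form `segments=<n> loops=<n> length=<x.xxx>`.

segments=10 loops=1 length=7.255

cell (0,1): code 0100 → (0.745,2.000)–(1.000,1.608)
cell (0,2): code 1000 → (1.000,2.388)–(0.745,2.000)
cell (1,1): code 0110 → (1.000,1.608)–(2.000,1.128)
cell (1,2): code 1001 → (2.000,2.984)–(1.000,2.388)
cell (2,1): code 0110 → (2.000,1.128)–(3.000,1.394)
cell (2,2): code 1101 → (2.094,3.000)–(2.000,2.984)
cell (2,3): code 1000 → (3.000,3.109)–(2.094,3.000)
cell (3,1): code 0010 → (3.000,1.394)–(3.468,2.000)
cell (3,2): code 0011 → (3.468,2.000)–(3.163,3.000)
cell (3,3): code 0001 → (3.163,3.000)–(3.000,3.109)
total: 10 segments, chained into 1 closed loop(s), length Σ = 7.255307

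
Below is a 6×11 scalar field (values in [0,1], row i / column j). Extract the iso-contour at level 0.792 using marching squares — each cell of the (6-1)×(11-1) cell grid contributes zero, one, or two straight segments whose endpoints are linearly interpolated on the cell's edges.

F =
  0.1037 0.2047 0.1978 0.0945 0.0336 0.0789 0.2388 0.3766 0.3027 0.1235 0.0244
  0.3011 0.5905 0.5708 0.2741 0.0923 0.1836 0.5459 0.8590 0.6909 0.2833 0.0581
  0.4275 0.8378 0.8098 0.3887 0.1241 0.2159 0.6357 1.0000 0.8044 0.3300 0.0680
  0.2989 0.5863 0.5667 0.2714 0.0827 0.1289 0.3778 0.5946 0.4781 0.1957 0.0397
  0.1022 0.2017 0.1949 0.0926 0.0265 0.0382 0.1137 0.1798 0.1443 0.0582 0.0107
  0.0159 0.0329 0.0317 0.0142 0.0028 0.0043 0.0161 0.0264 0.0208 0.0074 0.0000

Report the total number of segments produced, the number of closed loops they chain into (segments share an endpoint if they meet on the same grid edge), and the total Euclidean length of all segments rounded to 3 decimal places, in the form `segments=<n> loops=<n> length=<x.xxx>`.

segments=14 loops=2 length=7.459

cell (0,6): code 0100 → (0.861,7.000)–(1.000,6.786)
cell (0,7): code 1000 → (1.000,7.399)–(0.861,7.000)
cell (1,0): code 0100 → (1.815,1.000)–(2.000,0.888)
cell (1,1): code 1100 → (1.926,2.000)–(1.815,1.000)
cell (1,2): code 1000 → (2.000,2.042)–(1.926,2.000)
cell (1,6): code 0110 → (1.000,6.786)–(2.000,6.429)
cell (1,7): code 1101 → (1.891,8.000)–(1.000,7.399)
cell (1,8): code 1000 → (2.000,8.026)–(1.891,8.000)
cell (2,0): code 0010 → (2.000,0.888)–(2.182,1.000)
cell (2,1): code 0011 → (2.182,1.000)–(2.073,2.000)
cell (2,2): code 0001 → (2.073,2.000)–(2.000,2.042)
cell (2,6): code 0010 → (2.000,6.429)–(2.513,7.000)
cell (2,7): code 0011 → (2.513,7.000)–(2.038,8.000)
cell (2,8): code 0001 → (2.038,8.000)–(2.000,8.026)
total: 14 segments, chained into 2 closed loop(s), length Σ = 7.458997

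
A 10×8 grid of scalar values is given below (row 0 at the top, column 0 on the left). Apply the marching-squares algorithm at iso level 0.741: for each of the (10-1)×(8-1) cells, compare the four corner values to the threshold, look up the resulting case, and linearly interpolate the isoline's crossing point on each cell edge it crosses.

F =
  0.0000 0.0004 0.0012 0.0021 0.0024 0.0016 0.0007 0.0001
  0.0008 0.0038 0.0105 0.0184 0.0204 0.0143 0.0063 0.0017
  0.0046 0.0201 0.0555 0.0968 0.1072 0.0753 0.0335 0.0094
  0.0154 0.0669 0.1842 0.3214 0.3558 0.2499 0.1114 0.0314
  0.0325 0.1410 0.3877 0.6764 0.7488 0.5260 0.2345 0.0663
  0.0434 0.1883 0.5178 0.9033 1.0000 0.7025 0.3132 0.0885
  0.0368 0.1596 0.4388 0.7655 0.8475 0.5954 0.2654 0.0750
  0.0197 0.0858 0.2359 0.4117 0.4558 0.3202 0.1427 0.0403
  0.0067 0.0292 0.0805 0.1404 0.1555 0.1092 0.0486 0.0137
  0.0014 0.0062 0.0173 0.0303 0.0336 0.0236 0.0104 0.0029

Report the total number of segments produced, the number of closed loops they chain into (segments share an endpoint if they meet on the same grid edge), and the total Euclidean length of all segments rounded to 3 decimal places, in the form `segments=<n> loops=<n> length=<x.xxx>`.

cell (3,3): code 0100 → (3.980,4.000)–(4.000,3.892)
cell (3,4): code 1000 → (4.000,4.035)–(3.980,4.000)
cell (4,2): code 0100 → (4.285,3.000)–(5.000,2.579)
cell (4,3): code 1110 → (4.000,3.892)–(4.285,3.000)
cell (4,4): code 1001 → (5.000,4.871)–(4.000,4.035)
cell (5,2): code 0110 → (5.000,2.579)–(6.000,2.925)
cell (5,4): code 1001 → (6.000,4.422)–(5.000,4.871)
cell (6,2): code 0010 → (6.000,2.925)–(6.069,3.000)
cell (6,3): code 0011 → (6.069,3.000)–(6.272,4.000)
cell (6,4): code 0001 → (6.272,4.000)–(6.000,4.422)
total: 10 segments, chained into 1 closed loop(s), length Σ = 6.998302

segments=10 loops=1 length=6.998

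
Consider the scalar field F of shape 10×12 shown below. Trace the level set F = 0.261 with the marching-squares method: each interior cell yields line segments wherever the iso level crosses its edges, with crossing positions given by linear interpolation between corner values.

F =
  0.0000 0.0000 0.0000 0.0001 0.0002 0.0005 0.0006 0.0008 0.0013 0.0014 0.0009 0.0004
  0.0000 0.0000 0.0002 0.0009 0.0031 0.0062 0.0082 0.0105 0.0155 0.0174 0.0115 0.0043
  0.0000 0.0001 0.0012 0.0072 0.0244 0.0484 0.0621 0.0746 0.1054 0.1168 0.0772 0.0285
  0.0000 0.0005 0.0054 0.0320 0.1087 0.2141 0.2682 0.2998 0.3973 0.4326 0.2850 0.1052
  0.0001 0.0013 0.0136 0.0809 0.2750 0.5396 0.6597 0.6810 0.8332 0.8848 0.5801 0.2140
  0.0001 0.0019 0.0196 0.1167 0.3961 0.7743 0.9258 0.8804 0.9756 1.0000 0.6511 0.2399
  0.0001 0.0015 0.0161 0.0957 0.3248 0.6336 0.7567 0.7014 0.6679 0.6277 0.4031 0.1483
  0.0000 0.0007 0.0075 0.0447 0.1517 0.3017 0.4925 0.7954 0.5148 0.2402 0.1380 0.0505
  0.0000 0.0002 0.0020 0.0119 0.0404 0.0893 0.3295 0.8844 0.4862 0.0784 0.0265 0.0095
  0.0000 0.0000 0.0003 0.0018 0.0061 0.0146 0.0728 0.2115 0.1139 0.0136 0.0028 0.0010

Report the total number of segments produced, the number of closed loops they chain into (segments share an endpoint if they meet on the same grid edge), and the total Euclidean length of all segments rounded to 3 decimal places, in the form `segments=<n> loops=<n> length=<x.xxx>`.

segments=26 loops=1 length=21.441

cell (2,5): code 0100 → (2.965,6.000)–(3.000,5.867)
cell (2,6): code 1100 → (2.828,7.000)–(2.965,6.000)
cell (2,7): code 1100 → (2.533,8.000)–(2.828,7.000)
cell (2,8): code 1100 → (2.457,9.000)–(2.533,8.000)
cell (2,9): code 1100 → (2.885,10.000)–(2.457,9.000)
cell (2,10): code 1000 → (3.000,10.133)–(2.885,10.000)
cell (3,3): code 0100 → (3.916,4.000)–(4.000,3.928)
cell (3,4): code 1100 → (3.144,5.000)–(3.916,4.000)
cell (3,5): code 1110 → (3.000,5.867)–(3.144,5.000)
cell (3,10): code 1001 → (4.000,10.872)–(3.000,10.133)
cell (4,3): code 0110 → (4.000,3.928)–(5.000,3.516)
cell (4,10): code 1001 → (5.000,10.949)–(4.000,10.872)
cell (5,3): code 0110 → (5.000,3.516)–(6.000,3.722)
cell (5,10): code 1001 → (6.000,10.558)–(5.000,10.949)
cell (6,3): code 0010 → (6.000,3.722)–(6.369,4.000)
cell (6,4): code 0111 → (6.369,4.000)–(7.000,4.729)
cell (6,8): code 1011 → (7.000,8.924)–(6.946,9.000)
cell (6,9): code 0011 → (6.946,9.000)–(6.536,10.000)
cell (6,10): code 0001 → (6.536,10.000)–(6.000,10.558)
cell (7,4): code 0010 → (7.000,4.729)–(7.192,5.000)
cell (7,5): code 0111 → (7.192,5.000)–(8.000,5.715)
cell (7,8): code 1001 → (8.000,8.552)–(7.000,8.924)
cell (8,5): code 0010 → (8.000,5.715)–(8.267,6.000)
cell (8,6): code 0011 → (8.267,6.000)–(8.926,7.000)
cell (8,7): code 0011 → (8.926,7.000)–(8.605,8.000)
cell (8,8): code 0001 → (8.605,8.000)–(8.000,8.552)
total: 26 segments, chained into 1 closed loop(s), length Σ = 21.440778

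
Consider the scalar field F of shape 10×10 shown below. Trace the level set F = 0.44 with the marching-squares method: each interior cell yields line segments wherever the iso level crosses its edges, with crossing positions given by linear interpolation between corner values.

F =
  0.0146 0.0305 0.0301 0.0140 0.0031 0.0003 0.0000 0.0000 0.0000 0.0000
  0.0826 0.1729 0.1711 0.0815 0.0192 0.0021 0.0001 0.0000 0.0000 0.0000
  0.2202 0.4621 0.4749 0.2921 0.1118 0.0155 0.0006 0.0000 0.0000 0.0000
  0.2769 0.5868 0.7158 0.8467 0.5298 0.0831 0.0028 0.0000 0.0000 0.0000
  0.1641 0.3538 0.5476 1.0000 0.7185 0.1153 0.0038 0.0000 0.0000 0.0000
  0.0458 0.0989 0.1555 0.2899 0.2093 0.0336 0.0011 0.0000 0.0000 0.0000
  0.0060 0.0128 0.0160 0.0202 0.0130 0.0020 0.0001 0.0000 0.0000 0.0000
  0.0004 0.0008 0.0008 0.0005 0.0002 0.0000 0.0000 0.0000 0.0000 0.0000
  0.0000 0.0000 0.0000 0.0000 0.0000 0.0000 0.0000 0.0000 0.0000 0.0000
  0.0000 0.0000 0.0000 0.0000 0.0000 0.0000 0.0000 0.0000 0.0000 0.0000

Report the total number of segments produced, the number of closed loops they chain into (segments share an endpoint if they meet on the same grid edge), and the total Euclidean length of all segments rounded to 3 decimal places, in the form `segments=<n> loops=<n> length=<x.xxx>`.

cell (1,0): code 0100 → (1.924,1.000)–(2.000,0.909)
cell (1,1): code 1100 → (1.885,2.000)–(1.924,1.000)
cell (1,2): code 1000 → (2.000,2.191)–(1.885,2.000)
cell (2,0): code 0110 → (2.000,0.909)–(3.000,0.526)
cell (2,2): code 1101 → (2.267,3.000)–(2.000,2.191)
cell (2,3): code 1100 → (2.785,4.000)–(2.267,3.000)
cell (2,4): code 1000 → (3.000,4.201)–(2.785,4.000)
cell (3,0): code 0010 → (3.000,0.526)–(3.630,1.000)
cell (3,1): code 0111 → (3.630,1.000)–(4.000,1.445)
cell (3,4): code 1001 → (4.000,4.462)–(3.000,4.201)
cell (4,1): code 0010 → (4.000,1.445)–(4.274,2.000)
cell (4,2): code 0011 → (4.274,2.000)–(4.789,3.000)
cell (4,3): code 0011 → (4.789,3.000)–(4.547,4.000)
cell (4,4): code 0001 → (4.547,4.000)–(4.000,4.462)
total: 14 segments, chained into 1 closed loop(s), length Σ = 10.574348

segments=14 loops=1 length=10.574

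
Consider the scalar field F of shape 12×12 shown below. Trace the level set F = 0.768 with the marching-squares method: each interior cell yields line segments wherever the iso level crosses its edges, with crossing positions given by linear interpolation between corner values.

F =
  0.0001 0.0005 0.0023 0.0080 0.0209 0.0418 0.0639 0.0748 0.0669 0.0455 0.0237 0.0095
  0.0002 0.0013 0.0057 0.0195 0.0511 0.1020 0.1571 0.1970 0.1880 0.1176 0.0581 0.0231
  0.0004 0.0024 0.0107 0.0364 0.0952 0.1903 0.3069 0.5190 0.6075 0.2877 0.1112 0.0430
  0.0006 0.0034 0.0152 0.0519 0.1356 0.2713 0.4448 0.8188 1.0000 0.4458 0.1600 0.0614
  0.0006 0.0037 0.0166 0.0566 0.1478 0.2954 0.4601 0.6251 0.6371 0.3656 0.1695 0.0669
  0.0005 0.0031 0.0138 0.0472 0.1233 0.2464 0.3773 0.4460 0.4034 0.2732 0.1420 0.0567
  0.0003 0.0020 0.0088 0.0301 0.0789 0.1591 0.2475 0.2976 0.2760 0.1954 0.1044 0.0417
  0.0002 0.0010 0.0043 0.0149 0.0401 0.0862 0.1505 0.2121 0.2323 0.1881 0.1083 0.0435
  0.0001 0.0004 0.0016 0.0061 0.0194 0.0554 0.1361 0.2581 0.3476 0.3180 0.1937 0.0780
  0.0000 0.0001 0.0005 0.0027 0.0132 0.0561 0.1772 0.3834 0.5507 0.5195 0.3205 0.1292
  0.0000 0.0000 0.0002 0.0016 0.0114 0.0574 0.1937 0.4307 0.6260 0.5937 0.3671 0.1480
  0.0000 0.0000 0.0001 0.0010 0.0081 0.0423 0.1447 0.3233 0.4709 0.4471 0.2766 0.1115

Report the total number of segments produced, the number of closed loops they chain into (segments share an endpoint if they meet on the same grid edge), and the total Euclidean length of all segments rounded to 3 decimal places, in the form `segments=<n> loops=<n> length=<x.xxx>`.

segments=6 loops=1 length=4.155

cell (2,6): code 0100 → (2.831,7.000)–(3.000,6.864)
cell (2,7): code 1100 → (2.409,8.000)–(2.831,7.000)
cell (2,8): code 1000 → (3.000,8.419)–(2.409,8.000)
cell (3,6): code 0010 → (3.000,6.864)–(3.262,7.000)
cell (3,7): code 0011 → (3.262,7.000)–(3.639,8.000)
cell (3,8): code 0001 → (3.639,8.000)–(3.000,8.419)
total: 6 segments, chained into 1 closed loop(s), length Σ = 4.154955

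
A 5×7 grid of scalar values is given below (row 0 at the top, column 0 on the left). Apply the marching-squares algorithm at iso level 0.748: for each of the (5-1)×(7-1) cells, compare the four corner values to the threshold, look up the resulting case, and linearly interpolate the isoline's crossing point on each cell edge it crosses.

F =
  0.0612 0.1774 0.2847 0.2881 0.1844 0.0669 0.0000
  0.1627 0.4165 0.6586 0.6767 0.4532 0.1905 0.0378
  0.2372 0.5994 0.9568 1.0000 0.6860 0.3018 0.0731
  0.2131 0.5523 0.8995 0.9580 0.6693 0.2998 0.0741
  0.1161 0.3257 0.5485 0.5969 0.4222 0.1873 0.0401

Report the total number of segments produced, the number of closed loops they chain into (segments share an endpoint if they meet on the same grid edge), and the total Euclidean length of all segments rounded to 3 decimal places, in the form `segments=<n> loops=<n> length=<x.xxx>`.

cell (1,1): code 0100 → (1.300,2.000)–(2.000,1.416)
cell (1,2): code 1100 → (1.221,3.000)–(1.300,2.000)
cell (1,3): code 1000 → (2.000,3.803)–(1.221,3.000)
cell (2,1): code 0110 → (2.000,1.416)–(3.000,1.564)
cell (2,3): code 1001 → (3.000,3.727)–(2.000,3.803)
cell (3,1): code 0010 → (3.000,1.564)–(3.432,2.000)
cell (3,2): code 0011 → (3.432,2.000)–(3.582,3.000)
cell (3,3): code 0001 → (3.582,3.000)–(3.000,3.727)
total: 8 segments, chained into 1 closed loop(s), length Σ = 7.603750

segments=8 loops=1 length=7.604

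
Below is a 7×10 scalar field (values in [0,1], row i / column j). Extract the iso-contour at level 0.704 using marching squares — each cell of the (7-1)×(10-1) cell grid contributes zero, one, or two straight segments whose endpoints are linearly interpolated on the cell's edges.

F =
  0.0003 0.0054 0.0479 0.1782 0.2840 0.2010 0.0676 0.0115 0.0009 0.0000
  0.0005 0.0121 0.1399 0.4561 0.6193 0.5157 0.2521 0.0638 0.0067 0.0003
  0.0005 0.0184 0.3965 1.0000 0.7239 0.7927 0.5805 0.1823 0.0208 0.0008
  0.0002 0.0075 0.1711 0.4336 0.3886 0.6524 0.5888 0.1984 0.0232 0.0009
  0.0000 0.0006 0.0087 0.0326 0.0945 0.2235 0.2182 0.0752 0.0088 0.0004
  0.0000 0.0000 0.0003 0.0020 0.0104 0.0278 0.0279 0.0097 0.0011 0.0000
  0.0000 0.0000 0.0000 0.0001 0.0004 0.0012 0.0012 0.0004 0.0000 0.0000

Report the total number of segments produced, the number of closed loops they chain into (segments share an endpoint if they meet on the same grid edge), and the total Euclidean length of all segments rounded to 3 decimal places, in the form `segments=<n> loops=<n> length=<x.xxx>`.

segments=8 loops=1 length=7.058

cell (1,2): code 0100 → (1.456,3.000)–(2.000,2.510)
cell (1,3): code 1100 → (1.810,4.000)–(1.456,3.000)
cell (1,4): code 1100 → (1.680,5.000)–(1.810,4.000)
cell (1,5): code 1000 → (2.000,5.418)–(1.680,5.000)
cell (2,2): code 0010 → (2.000,2.510)–(2.523,3.000)
cell (2,3): code 0011 → (2.523,3.000)–(2.059,4.000)
cell (2,4): code 0011 → (2.059,4.000)–(2.632,5.000)
cell (2,5): code 0001 → (2.632,5.000)–(2.000,5.418)
total: 8 segments, chained into 1 closed loop(s), length Σ = 7.057562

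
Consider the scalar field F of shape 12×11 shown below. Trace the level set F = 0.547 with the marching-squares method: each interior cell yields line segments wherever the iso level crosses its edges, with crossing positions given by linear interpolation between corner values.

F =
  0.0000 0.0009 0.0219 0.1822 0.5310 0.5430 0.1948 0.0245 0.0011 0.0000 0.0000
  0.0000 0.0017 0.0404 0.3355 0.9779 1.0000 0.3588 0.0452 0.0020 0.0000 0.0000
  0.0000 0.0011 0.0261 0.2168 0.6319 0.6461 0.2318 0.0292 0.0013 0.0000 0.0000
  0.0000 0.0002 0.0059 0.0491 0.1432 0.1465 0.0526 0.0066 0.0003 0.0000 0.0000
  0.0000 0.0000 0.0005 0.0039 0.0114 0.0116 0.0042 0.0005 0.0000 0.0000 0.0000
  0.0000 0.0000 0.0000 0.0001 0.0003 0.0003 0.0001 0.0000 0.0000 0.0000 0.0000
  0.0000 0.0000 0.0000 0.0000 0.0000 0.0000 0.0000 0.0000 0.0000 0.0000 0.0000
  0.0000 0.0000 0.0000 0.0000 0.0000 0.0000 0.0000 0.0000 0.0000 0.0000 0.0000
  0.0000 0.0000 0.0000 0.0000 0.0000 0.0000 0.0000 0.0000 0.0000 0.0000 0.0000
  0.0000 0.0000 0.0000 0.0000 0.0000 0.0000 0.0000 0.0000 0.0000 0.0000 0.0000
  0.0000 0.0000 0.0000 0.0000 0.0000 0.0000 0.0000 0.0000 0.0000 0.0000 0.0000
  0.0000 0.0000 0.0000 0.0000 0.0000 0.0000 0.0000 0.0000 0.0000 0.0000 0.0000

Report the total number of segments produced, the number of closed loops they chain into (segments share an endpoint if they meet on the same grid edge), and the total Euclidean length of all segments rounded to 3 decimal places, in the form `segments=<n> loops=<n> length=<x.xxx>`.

segments=8 loops=1 length=7.179

cell (0,3): code 0100 → (0.036,4.000)–(1.000,3.329)
cell (0,4): code 1100 → (0.009,5.000)–(0.036,4.000)
cell (0,5): code 1000 → (1.000,5.706)–(0.009,5.000)
cell (1,3): code 0110 → (1.000,3.329)–(2.000,3.795)
cell (1,5): code 1001 → (2.000,5.239)–(1.000,5.706)
cell (2,3): code 0010 → (2.000,3.795)–(2.174,4.000)
cell (2,4): code 0011 → (2.174,4.000)–(2.198,5.000)
cell (2,5): code 0001 → (2.198,5.000)–(2.000,5.239)
total: 8 segments, chained into 1 closed loop(s), length Σ = 7.178722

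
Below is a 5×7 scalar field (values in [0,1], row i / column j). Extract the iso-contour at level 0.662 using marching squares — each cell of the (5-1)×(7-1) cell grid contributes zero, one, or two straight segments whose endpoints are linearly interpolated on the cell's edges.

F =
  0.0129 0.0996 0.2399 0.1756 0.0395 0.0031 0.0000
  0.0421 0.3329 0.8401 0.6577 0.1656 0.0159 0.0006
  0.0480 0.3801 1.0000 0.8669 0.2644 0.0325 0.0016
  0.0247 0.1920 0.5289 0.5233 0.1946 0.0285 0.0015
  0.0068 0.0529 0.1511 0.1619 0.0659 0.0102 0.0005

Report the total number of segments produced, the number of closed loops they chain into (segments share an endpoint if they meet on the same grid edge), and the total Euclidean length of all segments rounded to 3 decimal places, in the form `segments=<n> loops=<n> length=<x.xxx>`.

cell (0,1): code 0100 → (0.703,2.000)–(1.000,1.649)
cell (0,2): code 1000 → (1.000,2.976)–(0.703,2.000)
cell (1,1): code 0110 → (1.000,1.649)–(2.000,1.455)
cell (1,2): code 1101 → (1.021,3.000)–(1.000,2.976)
cell (1,3): code 1000 → (2.000,3.340)–(1.021,3.000)
cell (2,1): code 0010 → (2.000,1.455)–(2.717,2.000)
cell (2,2): code 0011 → (2.717,2.000)–(2.596,3.000)
cell (2,3): code 0001 → (2.596,3.000)–(2.000,3.340)
total: 8 segments, chained into 1 closed loop(s), length Σ = 6.161943

segments=8 loops=1 length=6.162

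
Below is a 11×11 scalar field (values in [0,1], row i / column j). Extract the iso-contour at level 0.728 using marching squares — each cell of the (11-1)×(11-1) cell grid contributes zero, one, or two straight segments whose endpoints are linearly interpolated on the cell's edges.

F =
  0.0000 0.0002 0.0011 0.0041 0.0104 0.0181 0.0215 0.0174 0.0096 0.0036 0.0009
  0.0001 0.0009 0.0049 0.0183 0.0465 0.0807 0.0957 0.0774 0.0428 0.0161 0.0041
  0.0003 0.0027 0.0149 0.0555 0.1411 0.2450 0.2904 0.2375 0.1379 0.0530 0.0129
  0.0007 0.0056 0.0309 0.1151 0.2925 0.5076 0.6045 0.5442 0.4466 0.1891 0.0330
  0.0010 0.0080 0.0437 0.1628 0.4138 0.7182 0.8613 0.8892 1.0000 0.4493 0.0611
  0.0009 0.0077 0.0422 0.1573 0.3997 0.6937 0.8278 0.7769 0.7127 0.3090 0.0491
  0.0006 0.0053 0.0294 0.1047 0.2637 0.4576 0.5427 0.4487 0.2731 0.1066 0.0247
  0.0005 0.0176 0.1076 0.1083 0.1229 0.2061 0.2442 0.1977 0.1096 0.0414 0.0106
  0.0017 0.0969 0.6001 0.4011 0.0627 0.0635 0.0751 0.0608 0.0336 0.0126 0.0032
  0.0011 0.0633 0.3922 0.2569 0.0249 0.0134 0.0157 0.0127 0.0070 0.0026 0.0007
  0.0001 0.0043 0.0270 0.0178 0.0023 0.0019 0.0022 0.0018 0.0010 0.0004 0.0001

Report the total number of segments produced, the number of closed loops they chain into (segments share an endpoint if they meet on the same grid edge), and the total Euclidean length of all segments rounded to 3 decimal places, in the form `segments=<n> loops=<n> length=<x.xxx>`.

segments=10 loops=1 length=8.713

cell (3,5): code 0100 → (3.481,6.000)–(4.000,5.068)
cell (3,6): code 1100 → (3.533,7.000)–(3.481,6.000)
cell (3,7): code 1100 → (3.508,8.000)–(3.533,7.000)
cell (3,8): code 1000 → (4.000,8.494)–(3.508,8.000)
cell (4,5): code 0110 → (4.000,5.068)–(5.000,5.256)
cell (4,7): code 1011 → (5.000,7.762)–(4.947,8.000)
cell (4,8): code 0001 → (4.947,8.000)–(4.000,8.494)
cell (5,5): code 0010 → (5.000,5.256)–(5.350,6.000)
cell (5,6): code 0011 → (5.350,6.000)–(5.149,7.000)
cell (5,7): code 0001 → (5.149,7.000)–(5.000,7.762)
total: 10 segments, chained into 1 closed loop(s), length Σ = 8.712809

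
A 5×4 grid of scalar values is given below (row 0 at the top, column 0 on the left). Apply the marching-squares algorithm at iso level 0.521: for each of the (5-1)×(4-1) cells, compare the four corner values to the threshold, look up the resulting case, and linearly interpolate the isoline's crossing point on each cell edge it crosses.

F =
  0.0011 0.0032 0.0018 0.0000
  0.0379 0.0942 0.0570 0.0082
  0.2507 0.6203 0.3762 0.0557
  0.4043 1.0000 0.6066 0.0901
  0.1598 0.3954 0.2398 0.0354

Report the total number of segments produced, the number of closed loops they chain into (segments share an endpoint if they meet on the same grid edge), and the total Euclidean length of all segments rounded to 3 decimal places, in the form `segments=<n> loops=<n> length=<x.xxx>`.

segments=8 loops=1 length=5.743

cell (1,0): code 0100 → (1.811,1.000)–(2.000,0.731)
cell (1,1): code 1000 → (2.000,1.407)–(1.811,1.000)
cell (2,0): code 0110 → (2.000,0.731)–(3.000,0.196)
cell (2,1): code 1101 → (2.628,2.000)–(2.000,1.407)
cell (2,2): code 1000 → (3.000,2.166)–(2.628,2.000)
cell (3,0): code 0010 → (3.000,0.196)–(3.792,1.000)
cell (3,1): code 0011 → (3.792,1.000)–(3.233,2.000)
cell (3,2): code 0001 → (3.233,2.000)–(3.000,2.166)
total: 8 segments, chained into 1 closed loop(s), length Σ = 5.742784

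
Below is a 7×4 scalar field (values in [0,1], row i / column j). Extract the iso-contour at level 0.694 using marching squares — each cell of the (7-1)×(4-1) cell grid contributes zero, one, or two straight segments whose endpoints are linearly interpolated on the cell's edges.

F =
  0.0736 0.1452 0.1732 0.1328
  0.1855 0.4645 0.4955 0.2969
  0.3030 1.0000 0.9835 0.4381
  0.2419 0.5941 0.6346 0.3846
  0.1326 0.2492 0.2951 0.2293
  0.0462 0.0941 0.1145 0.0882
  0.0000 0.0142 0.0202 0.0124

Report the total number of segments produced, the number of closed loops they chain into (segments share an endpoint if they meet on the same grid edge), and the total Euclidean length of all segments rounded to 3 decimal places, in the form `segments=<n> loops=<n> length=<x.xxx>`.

cell (1,0): code 0100 → (1.429,1.000)–(2.000,0.561)
cell (1,1): code 1100 → (1.407,2.000)–(1.429,1.000)
cell (1,2): code 1000 → (2.000,2.531)–(1.407,2.000)
cell (2,0): code 0010 → (2.000,0.561)–(2.754,1.000)
cell (2,1): code 0011 → (2.754,1.000)–(2.830,2.000)
cell (2,2): code 0001 → (2.830,2.000)–(2.000,2.531)
total: 6 segments, chained into 1 closed loop(s), length Σ = 5.377164

segments=6 loops=1 length=5.377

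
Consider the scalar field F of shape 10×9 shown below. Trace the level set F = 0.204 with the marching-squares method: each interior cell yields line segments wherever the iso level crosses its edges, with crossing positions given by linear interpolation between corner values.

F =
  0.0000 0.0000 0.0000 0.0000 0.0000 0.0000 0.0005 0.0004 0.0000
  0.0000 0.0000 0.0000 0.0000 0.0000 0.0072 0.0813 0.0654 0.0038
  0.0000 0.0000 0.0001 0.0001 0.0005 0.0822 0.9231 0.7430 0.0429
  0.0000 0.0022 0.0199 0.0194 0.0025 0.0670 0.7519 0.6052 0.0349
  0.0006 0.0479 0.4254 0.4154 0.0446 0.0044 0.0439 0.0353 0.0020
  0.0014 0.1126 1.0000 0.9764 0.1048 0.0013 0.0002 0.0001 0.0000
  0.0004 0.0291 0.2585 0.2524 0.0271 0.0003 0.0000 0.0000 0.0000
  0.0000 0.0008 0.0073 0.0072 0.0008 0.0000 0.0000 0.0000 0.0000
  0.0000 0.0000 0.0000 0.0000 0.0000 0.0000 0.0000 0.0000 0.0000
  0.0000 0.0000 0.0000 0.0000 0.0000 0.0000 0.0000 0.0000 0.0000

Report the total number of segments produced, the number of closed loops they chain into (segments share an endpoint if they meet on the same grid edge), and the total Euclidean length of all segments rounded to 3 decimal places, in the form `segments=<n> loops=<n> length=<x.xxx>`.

segments=18 loops=2 length=17.126

cell (1,5): code 0100 → (1.146,6.000)–(2.000,5.145)
cell (1,6): code 1100 → (1.205,7.000)–(1.146,6.000)
cell (1,7): code 1000 → (2.000,7.770)–(1.205,7.000)
cell (2,5): code 0110 → (2.000,5.145)–(3.000,5.200)
cell (2,7): code 1001 → (3.000,7.703)–(2.000,7.770)
cell (3,1): code 0100 → (3.454,2.000)–(4.000,1.414)
cell (3,2): code 1100 → (3.466,3.000)–(3.454,2.000)
cell (3,3): code 1000 → (4.000,3.570)–(3.466,3.000)
cell (3,5): code 0010 → (3.000,5.200)–(3.774,6.000)
cell (3,6): code 0011 → (3.774,6.000)–(3.704,7.000)
cell (3,7): code 0001 → (3.704,7.000)–(3.000,7.703)
cell (4,1): code 0110 → (4.000,1.414)–(5.000,1.103)
cell (4,3): code 1001 → (5.000,3.886)–(4.000,3.570)
cell (5,1): code 0110 → (5.000,1.103)–(6.000,1.762)
cell (5,3): code 1001 → (6.000,3.215)–(5.000,3.886)
cell (6,1): code 0010 → (6.000,1.762)–(6.217,2.000)
cell (6,2): code 0011 → (6.217,2.000)–(6.197,3.000)
cell (6,3): code 0001 → (6.197,3.000)–(6.000,3.215)
total: 18 segments, chained into 2 closed loop(s), length Σ = 17.126135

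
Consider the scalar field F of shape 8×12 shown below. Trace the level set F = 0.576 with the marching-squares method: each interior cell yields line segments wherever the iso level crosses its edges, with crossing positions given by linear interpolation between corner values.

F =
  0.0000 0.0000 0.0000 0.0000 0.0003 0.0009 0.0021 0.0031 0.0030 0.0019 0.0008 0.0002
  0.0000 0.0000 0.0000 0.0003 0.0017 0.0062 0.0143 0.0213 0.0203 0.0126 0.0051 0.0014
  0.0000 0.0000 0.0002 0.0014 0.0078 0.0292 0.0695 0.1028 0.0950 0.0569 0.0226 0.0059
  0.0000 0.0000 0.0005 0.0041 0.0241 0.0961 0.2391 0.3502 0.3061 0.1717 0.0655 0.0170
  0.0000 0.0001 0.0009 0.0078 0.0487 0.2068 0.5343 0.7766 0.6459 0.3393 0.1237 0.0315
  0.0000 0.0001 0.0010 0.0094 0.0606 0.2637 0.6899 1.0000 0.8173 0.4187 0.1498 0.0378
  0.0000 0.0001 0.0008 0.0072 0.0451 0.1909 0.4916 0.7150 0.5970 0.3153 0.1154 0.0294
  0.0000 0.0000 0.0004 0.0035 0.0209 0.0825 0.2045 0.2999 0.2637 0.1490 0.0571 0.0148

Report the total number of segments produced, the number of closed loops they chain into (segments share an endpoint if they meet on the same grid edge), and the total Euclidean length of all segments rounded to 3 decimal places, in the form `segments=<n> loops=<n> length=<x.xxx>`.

cell (3,6): code 0100 → (3.530,7.000)–(4.000,6.172)
cell (3,7): code 1100 → (3.794,8.000)–(3.530,7.000)
cell (3,8): code 1000 → (4.000,8.228)–(3.794,8.000)
cell (4,5): code 0100 → (4.268,6.000)–(5.000,5.733)
cell (4,6): code 1110 → (4.000,6.172)–(4.268,6.000)
cell (4,8): code 1001 → (5.000,8.605)–(4.000,8.228)
cell (5,5): code 0010 → (5.000,5.733)–(5.574,6.000)
cell (5,6): code 0111 → (5.574,6.000)–(6.000,6.378)
cell (5,8): code 1001 → (6.000,8.075)–(5.000,8.605)
cell (6,6): code 0010 → (6.000,6.378)–(6.335,7.000)
cell (6,7): code 0011 → (6.335,7.000)–(6.063,8.000)
cell (6,8): code 0001 → (6.063,8.000)–(6.000,8.075)
total: 12 segments, chained into 1 closed loop(s), length Σ = 8.635609

segments=12 loops=1 length=8.636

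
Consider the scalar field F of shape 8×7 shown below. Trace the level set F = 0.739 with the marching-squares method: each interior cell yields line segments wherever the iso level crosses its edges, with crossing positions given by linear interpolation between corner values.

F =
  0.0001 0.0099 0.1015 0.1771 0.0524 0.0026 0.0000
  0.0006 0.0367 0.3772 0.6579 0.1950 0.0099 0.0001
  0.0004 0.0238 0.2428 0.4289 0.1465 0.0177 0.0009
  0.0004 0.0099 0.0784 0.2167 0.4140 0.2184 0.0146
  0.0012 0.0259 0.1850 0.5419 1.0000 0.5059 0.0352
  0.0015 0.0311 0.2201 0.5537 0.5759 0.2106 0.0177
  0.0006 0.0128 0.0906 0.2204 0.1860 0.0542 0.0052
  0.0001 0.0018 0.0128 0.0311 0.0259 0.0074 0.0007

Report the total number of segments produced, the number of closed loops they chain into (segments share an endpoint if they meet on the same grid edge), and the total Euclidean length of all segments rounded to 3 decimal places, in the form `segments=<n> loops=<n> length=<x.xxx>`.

segments=4 loops=1 length=3.064

cell (3,3): code 0100 → (3.555,4.000)–(4.000,3.430)
cell (3,4): code 1000 → (4.000,4.528)–(3.555,4.000)
cell (4,3): code 0010 → (4.000,3.430)–(4.615,4.000)
cell (4,4): code 0001 → (4.615,4.000)–(4.000,4.528)
total: 4 segments, chained into 1 closed loop(s), length Σ = 3.063814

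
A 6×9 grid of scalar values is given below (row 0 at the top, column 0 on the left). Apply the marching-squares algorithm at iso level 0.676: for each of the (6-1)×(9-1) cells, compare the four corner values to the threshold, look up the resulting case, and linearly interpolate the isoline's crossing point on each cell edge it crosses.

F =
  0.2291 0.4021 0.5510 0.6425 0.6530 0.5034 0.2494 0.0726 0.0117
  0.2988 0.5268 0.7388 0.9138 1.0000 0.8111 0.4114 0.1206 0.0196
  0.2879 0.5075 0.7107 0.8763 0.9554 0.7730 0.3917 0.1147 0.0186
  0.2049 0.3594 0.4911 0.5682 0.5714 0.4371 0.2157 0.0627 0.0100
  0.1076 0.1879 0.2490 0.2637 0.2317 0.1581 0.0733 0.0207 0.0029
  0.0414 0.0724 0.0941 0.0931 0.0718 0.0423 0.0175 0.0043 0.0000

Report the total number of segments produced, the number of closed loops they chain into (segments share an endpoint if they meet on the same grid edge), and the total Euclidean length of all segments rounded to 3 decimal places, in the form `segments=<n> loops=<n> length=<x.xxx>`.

segments=12 loops=1 length=10.094

cell (0,1): code 0100 → (0.666,2.000)–(1.000,1.704)
cell (0,2): code 1100 → (0.123,3.000)–(0.666,2.000)
cell (0,3): code 1100 → (0.066,4.000)–(0.123,3.000)
cell (0,4): code 1100 → (0.561,5.000)–(0.066,4.000)
cell (0,5): code 1000 → (1.000,5.338)–(0.561,5.000)
cell (1,1): code 0110 → (1.000,1.704)–(2.000,1.829)
cell (1,5): code 1001 → (2.000,5.254)–(1.000,5.338)
cell (2,1): code 0010 → (2.000,1.829)–(2.158,2.000)
cell (2,2): code 0011 → (2.158,2.000)–(2.650,3.000)
cell (2,3): code 0011 → (2.650,3.000)–(2.728,4.000)
cell (2,4): code 0011 → (2.728,4.000)–(2.289,5.000)
cell (2,5): code 0001 → (2.289,5.000)–(2.000,5.254)
total: 12 segments, chained into 1 closed loop(s), length Σ = 10.094020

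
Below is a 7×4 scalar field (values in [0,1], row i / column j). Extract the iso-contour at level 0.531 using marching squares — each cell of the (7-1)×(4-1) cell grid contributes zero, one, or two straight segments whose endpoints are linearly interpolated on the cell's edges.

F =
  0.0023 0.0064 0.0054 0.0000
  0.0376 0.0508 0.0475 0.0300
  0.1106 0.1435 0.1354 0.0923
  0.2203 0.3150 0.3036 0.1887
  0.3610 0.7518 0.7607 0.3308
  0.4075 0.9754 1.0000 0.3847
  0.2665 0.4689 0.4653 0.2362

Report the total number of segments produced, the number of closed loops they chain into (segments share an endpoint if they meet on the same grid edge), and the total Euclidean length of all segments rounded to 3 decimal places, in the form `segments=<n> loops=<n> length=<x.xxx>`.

segments=8 loops=1 length=7.878

cell (3,0): code 0100 → (3.495,1.000)–(4.000,0.435)
cell (3,1): code 1100 → (3.497,2.000)–(3.495,1.000)
cell (3,2): code 1000 → (4.000,2.534)–(3.497,2.000)
cell (4,0): code 0110 → (4.000,0.435)–(5.000,0.217)
cell (4,2): code 1001 → (5.000,2.762)–(4.000,2.534)
cell (5,0): code 0010 → (5.000,0.217)–(5.877,1.000)
cell (5,1): code 0011 → (5.877,1.000)–(5.877,2.000)
cell (5,2): code 0001 → (5.877,2.000)–(5.000,2.762)
total: 8 segments, chained into 1 closed loop(s), length Σ = 7.878351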